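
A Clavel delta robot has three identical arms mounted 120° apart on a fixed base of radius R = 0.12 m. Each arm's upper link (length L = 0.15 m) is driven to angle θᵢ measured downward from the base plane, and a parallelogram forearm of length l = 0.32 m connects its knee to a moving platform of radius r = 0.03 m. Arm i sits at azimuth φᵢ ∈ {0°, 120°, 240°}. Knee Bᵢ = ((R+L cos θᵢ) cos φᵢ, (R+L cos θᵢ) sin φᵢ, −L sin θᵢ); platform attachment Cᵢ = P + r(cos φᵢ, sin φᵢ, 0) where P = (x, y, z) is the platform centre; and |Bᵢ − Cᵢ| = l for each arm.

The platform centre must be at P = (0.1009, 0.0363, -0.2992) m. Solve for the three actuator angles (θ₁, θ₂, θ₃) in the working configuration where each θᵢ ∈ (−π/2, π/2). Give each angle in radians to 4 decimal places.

θ₁ = 0.0870, θ₂ = 0.6981, θ₃ = 0.9600

rotate P by −φ1: (0.1009, 0.0363, -0.2992)
  A cos θ + B sin θ = C:  -0.0109·cos θ + -0.2992·sin θ = -0.0369
  √(A²+B²)=0.2994;  θ1 = -1.6072+1.6942 ≈ 0.0870
arm 2 (φ=120.0°): x'=-0.0190, y'=-0.1055
  e−x'=0.1090;  (l²−L²−(e−x')²−y'²−z²)/2L = -0.1088
  √(A²+B²)=0.3184;  θ2 = -1.2214+1.9195 ≈ 0.6981
rotate P by −φ3: (-0.0819, 0.0692, -0.2992)
  e−x'=0.1719;  (l²−L²−(e−x')²−y'²−z²)/2L = -0.1465
  γ=atan2(-0.2992,0.1719)=-1.0493;  ψ=arccos(-0.4246)=2.0094;  θ3=γ+ψ≈0.9600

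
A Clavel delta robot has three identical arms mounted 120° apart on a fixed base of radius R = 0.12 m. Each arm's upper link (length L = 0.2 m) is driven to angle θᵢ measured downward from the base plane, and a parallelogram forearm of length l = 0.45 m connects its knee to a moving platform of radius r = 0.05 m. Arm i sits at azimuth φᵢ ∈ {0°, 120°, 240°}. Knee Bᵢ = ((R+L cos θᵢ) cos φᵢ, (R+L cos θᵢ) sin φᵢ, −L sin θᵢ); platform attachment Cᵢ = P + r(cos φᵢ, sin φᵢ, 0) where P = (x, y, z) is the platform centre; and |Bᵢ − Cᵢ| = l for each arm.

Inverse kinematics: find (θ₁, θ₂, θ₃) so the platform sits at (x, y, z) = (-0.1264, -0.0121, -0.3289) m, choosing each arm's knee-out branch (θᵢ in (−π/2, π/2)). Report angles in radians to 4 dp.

rotate P by −φ1: (-0.1264, -0.0121, -0.3289)
  A cos θ + B sin θ = C:  0.1964·cos θ + -0.3289·sin θ = 0.0390
  γ=atan2(-0.3289,0.1964)=-1.0325;  ψ=arccos(0.1018)=1.4688;  θ1=γ+ψ≈0.4363
arm 2 (φ=120.0°): x'=0.0527, y'=0.1155
  A cos θ + B sin θ = C:  0.0173·cos θ + -0.3289·sin θ = 0.1017
  √(A²+B²)=0.3294;  θ2 = -1.5183+1.2569 ≈ -0.2614
rotate P by −φ3: (0.0737, -0.1034, -0.3289)
  A cos θ + B sin θ = C:  -0.0037·cos θ + -0.3289·sin θ = 0.1090
  θ3 = atan2(B,A) + arccos(C/0.3289) = -0.3491

θ₁ = 0.4363, θ₂ = -0.2614, θ₃ = -0.3491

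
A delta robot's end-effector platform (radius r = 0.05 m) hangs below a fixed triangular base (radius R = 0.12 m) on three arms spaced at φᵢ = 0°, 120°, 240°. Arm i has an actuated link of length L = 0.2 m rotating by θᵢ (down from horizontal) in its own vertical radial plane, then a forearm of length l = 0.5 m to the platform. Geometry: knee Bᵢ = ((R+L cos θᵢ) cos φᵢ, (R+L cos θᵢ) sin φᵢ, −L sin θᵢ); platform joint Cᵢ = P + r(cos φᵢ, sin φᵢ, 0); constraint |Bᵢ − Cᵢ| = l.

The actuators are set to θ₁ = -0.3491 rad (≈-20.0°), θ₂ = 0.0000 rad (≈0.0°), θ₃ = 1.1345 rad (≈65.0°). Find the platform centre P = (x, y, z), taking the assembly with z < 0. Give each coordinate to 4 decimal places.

arm 1 at φ=0.0°: (R−r)+L cos θ1 = 0.2579;  S1 = (0.2579, 0.0000, 0.0684)
arm 2 at φ=120.0°: (R−r)+L cos θ2 = 0.2700;  S2 = (-0.1350, 0.2338, 0.0000)
arm 3 at φ=240.0°: (R−r)+L cos θ3 = 0.1545;  S3 = (-0.0773, -0.1338, -0.1813)
|S₂|²−|S₁|² = 0.0017;  |S₃|²−|S₁|² = -0.0145
[-0.7859 0.4677 -0.1368]·P = 0.0017;  [-0.6704 -0.2676 -0.4994]·P = -0.0145
Cramer: x(z) = 0.0121-0.5157z;  y(z) = 0.0239-0.5740z
into |P−S₁|² = l²: 1.5955z² + 0.0894z + -0.1843 = 0;  Δ = 1.1841;  z = -0.3690 or 0.3130 → z<0 root = -0.3690
x = 0.2024, y = 0.2357

(0.2024, 0.2357, -0.3690)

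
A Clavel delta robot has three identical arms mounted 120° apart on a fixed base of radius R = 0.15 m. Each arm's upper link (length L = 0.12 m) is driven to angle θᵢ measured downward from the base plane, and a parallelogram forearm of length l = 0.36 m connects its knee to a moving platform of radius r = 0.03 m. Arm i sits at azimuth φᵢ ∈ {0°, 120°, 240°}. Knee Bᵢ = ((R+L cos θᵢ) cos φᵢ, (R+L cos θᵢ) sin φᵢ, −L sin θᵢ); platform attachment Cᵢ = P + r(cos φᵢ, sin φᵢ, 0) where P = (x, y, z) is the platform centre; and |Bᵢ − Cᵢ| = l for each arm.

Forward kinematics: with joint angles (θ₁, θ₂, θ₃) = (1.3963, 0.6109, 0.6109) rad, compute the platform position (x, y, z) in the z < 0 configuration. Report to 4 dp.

(-0.1112, 0.0000, -0.3752)

φ1=0.0°: virtual centre (0.1408, 0.0000, -0.1182), radius l
φ2=120.0°: virtual centre (-0.1091, 0.1890, -0.0688), radius l
arm 3 at φ=240.0°: (R−r)+L cos θ3 = 0.2183;  S3 = (-0.1091, -0.1890, -0.0688)
subtract pairs → two planes through P
plane₁₂: -0.5000x+0.3781y+0.0987z = 0.0186
Cramer: x(z) = -0.0372+0.1974z;  y(z) = 0.0000-0.0000z
quadratic in z: (1.0390)z²+(0.1661)z+(-0.0839)=0, √Δ=0.6135 → z ∈ {-0.3752, 0.2153}; z = -0.3752 (taking z<0)
x = -0.1112, y = 0.0000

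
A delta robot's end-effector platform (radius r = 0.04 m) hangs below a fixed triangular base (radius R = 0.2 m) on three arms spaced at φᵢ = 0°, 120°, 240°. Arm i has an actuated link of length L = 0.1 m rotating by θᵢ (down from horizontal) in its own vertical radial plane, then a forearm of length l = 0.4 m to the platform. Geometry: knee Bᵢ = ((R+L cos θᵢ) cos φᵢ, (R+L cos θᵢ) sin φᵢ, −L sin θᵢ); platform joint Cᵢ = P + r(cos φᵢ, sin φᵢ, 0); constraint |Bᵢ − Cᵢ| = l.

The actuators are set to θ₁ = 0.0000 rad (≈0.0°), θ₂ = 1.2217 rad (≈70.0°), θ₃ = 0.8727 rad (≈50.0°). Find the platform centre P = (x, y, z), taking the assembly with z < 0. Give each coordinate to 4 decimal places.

centre 1 = (0.2600·cos0.0°, 0.2600·sin0.0°, 0.0000) = (0.2600, 0.0000, 0.0000)
centre 2 = (0.1942·cos120.0°, 0.1942·sin120.0°, -0.0940) = (-0.0971, 0.1682, -0.0940)
arm 3 at φ=240.0°: e+L cos θ3 = 0.2243;  centre 3 = (-0.1121, -0.1942, -0.0766)
subtract pairs → two planes through P
[-0.7142 0.3364 -0.1879]·P = -0.0211;  [-0.7443 -0.3885 -0.1532]·P = -0.0114
Cramer: x(z) = 0.0228-0.2360z;  y(z) = -0.0142+0.0577z
quadratic in z: (1.0590)z²+(0.1103)z+(-0.1035)=0, √Δ=0.6713 → z ∈ {-0.3691, 0.2649}; z = -0.3691 (taking z<0)
x = 0.1099, y = -0.0355

(0.1099, -0.0355, -0.3691)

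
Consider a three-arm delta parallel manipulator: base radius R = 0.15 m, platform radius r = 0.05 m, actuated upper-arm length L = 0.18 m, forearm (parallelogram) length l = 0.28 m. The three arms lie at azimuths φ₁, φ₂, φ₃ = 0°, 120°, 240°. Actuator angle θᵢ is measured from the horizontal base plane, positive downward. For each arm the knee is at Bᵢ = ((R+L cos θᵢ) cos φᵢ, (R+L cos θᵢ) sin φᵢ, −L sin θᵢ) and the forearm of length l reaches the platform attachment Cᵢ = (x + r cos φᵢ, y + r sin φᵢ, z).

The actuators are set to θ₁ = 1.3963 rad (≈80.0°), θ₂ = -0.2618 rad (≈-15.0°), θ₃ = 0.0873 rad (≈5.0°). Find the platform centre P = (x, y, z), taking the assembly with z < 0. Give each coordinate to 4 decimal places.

(-0.1433, 0.0159, -0.1249)

φ1=0.0°: virtual centre (0.1313, 0.0000, -0.1773), radius l
φ2=120.0°: virtual centre (-0.1369, 0.2372, 0.0466), radius l
arm 3 at φ=240.0°: ρ3 = 0.2793;  O3 = (-0.1397, -0.2419, -0.0157)
subtract pairs → two planes through P
[-0.5364 0.4744 0.4477]·P = 0.0285;  [-0.5418 -0.4838 0.3231]·P = 0.0296
Cramer: x(z) = -0.0539+0.7161z;  y(z) = -0.0008-0.1341z
sphere 1 gives Az²+Bz+C=0 with A=1.5308, B=0.0896, C=-0.0127;  B²−4AC=0.0857;  roots -0.1249, 0.0664;  negative root z = -0.1249
x = -0.1433, y = 0.0159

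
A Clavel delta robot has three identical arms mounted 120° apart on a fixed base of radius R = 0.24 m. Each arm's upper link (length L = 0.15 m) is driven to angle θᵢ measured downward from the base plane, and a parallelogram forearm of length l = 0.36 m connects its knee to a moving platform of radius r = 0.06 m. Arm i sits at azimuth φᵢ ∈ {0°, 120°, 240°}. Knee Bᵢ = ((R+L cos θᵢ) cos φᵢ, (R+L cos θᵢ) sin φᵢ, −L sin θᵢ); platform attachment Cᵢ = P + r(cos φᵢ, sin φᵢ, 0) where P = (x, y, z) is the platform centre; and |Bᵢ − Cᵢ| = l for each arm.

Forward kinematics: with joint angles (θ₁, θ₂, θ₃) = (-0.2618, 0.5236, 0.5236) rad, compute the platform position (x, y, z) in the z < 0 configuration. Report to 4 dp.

φ1=0.0°: virtual centre (0.3249, 0.0000, 0.0388), radius l
φ2=120.0°: virtual centre (-0.1550, 0.2684, -0.0750), radius l
arm 3 at φ=240.0°: (R−r)+L cos θ3 = 0.3099;  centre 3 = (-0.1550, -0.2684, -0.0750)
subtract pairs → two planes through P
[-0.9597 0.5368 -0.2276]·P = -0.0054;  [-0.9597 -0.5368 -0.2276]·P = -0.0054
Cramer: x(z) = 0.0056-0.2372z;  y(z) = 0.0000+0.0000z
quadratic in z: (1.0563)z²+(0.0738)z+(-0.0262)=0, √Δ=0.3406 → z ∈ {-0.1962, 0.1263}; z = -0.1962 (taking z<0)
x = 0.0522, y = 0.0000

(0.0522, 0.0000, -0.1962)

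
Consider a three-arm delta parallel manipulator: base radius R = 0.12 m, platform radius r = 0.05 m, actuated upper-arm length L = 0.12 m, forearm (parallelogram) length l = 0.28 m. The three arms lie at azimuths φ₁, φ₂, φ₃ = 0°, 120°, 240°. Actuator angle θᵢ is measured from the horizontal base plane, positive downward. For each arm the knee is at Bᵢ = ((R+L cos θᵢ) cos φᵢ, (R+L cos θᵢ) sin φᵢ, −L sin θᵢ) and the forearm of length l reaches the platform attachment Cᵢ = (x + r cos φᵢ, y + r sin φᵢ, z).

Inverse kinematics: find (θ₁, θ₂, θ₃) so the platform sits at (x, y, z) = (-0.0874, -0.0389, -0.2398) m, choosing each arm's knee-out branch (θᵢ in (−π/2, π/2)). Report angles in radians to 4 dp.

φ1=0.0° → target in arm frame (-0.0874, -0.0389)
  e−x'=0.1574;  (l²−L²−(e−x')²−y'²−z²)/2L = -0.0825
  √(A²+B²)=0.2868;  θ1 = -0.9899+1.8624 ≈ 0.8725
rotate P by −φ2: (0.0100, 0.0951, -0.2398)
  A cos θ + B sin θ = C:  0.0600·cos θ + -0.2398·sin θ = -0.0256
  √(A²+B²)=0.2472;  θ2 = -1.3257+1.6747 ≈ 0.3491
rotate P by −φ3: (0.0774, -0.0562, -0.2398)
  A cos θ + B sin θ = C:  -0.0074·cos θ + -0.2398·sin θ = 0.0137
  γ=atan2(-0.2398,-0.0074)=-1.6016;  ψ=arccos(0.0569)=1.5138;  θ3=γ+ψ≈-0.0878

θ₁ = 0.8725, θ₂ = 0.3491, θ₃ = -0.0878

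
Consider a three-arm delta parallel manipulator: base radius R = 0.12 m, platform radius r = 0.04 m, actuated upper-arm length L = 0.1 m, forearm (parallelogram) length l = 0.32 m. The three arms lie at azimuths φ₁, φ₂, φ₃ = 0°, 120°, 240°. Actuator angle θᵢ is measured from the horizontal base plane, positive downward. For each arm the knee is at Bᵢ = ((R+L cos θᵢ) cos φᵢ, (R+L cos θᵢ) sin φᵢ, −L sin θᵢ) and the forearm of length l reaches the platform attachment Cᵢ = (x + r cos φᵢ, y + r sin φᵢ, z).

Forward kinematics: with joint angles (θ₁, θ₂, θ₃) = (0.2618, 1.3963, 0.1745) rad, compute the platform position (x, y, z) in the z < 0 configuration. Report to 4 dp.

(0.0708, -0.1390, -0.2940)

arm 1 at φ=0.0°: (R−r)+L cos θ1 = 0.1766;  S1 = (0.1766, 0.0000, -0.0259)
arm 2 at φ=120.0°: (R−r)+L cos θ2 = 0.0974;  S2 = (-0.0487, 0.0843, -0.0985)
arm 3 at φ=240.0°: (R−r)+L cos θ3 = 0.1785;  S3 = (-0.0892, -0.1546, -0.0174)
subtract pairs → two planes through P
linear system: -0.4505x+0.1686y = -0.0127−-0.1452z; -0.5317x+-0.3091y = 0.0003−0.0170z
det = 0.2289;  x = 0.0169+-0.1835z,  y = -0.0300+0.3707z
into |P−S₁|² = l²: 1.1711z² + 0.0881z + -0.0753 = 0;  Δ = 0.3606;  z = -0.2940 or 0.2188 → z<0 root = -0.2940
x = 0.0708, y = -0.1390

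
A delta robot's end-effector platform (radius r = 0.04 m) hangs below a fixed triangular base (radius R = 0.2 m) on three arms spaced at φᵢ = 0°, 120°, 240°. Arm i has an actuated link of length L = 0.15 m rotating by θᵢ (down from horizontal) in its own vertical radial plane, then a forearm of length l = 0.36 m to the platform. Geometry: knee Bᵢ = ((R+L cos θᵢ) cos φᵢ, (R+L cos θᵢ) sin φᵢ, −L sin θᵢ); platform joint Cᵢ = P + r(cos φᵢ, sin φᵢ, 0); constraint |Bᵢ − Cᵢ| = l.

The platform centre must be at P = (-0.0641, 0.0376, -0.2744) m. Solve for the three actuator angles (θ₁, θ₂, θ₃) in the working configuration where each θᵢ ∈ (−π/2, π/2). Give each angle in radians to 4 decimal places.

rotate P by −φ1: (-0.0641, 0.0376, -0.2744)
  A cos θ + B sin θ = C:  0.2241·cos θ + -0.2744·sin θ = -0.0661
  √(A²+B²)=0.3543;  θ1 = -0.8860+1.7585 ≈ 0.8725
φ2=120.0° → target in arm frame (0.0646, 0.0367)
  e−x'=0.0954;  (l²−L²−(e−x')²−y'²−z²)/2L = 0.0712
  θ2 = atan2(B,A) + arccos(C/0.2905) = 0.0870
rotate P by −φ3: (-0.0005, -0.0743, -0.2744)
  e−x'=0.1605;  (l²−L²−(e−x')²−y'²−z²)/2L = 0.0017
  θ3 = atan2(B,A) + arccos(C/0.3179) = 0.5239

θ₁ = 0.8725, θ₂ = 0.0870, θ₃ = 0.5239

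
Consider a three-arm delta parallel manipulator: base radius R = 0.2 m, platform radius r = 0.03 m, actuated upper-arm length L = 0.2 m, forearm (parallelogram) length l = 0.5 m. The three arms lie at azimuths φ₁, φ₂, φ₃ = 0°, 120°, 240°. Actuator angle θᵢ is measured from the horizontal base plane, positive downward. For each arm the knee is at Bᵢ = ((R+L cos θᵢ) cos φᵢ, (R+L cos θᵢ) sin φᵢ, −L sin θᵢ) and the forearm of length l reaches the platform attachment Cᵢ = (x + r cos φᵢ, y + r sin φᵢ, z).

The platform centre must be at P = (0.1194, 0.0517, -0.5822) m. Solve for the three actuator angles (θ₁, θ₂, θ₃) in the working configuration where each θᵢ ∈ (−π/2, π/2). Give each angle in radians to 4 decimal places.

arm 1 (φ=0.0°): x'=0.1194, y'=0.0517
  e−x'=0.0506;  (l²−L²−(e−x')²−y'²−z²)/2L = -0.3355
  θ1 = atan2(B,A) + arccos(C/0.5844) = 0.6981
rotate P by −φ2: (-0.0149, -0.1293, -0.5822)
  e−x'=0.1849;  (l²−L²−(e−x')²−y'²−z²)/2L = -0.4497
  γ=atan2(-0.5822,0.1849)=-1.2632;  ψ=arccos(-0.7361)=2.3981;  θ2=γ+ψ≈1.1348
rotate P by −φ3: (-0.1045, 0.0776, -0.5822)
  e−x'=0.2745;  (l²−L²−(e−x')²−y'²−z²)/2L = -0.5258
  γ=atan2(-0.5822,0.2745)=-1.1303;  ψ=arccos(-0.8168)=2.5267;  θ3=γ+ψ≈1.3965

θ₁ = 0.6981, θ₂ = 1.1348, θ₃ = 1.3965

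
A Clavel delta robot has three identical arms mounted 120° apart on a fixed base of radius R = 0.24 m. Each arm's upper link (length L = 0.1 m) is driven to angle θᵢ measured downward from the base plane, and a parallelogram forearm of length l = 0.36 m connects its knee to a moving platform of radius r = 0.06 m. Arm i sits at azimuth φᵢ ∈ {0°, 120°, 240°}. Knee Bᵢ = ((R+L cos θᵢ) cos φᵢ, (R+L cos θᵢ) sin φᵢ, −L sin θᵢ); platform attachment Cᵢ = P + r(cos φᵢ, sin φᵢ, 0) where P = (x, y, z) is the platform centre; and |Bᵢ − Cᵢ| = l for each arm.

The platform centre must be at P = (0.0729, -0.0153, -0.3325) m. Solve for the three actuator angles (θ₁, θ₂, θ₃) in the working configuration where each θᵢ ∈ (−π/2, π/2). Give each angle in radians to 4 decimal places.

φ1=0.0° → target in arm frame (0.0729, -0.0153)
  A=0.1071, B=-0.3325, C=(l²−L²−A²−y'²−z²)/(2L)=-0.0133
  γ=atan2(-0.3325,0.1071)=-1.2592;  ψ=arccos(-0.0381)=1.6089;  θ1=γ+ψ≈0.3497
rotate P by −φ2: (-0.0497, -0.0555, -0.3325)
  e−x'=0.2297;  (l²−L²−(e−x')²−y'²−z²)/2L = -0.2340
  √(A²+B²)=0.4041;  θ2 = -0.9663+2.1883 ≈ 1.2220
rotate P by −φ3: (-0.0232, 0.0708, -0.3325)
  A cos θ + B sin θ = C:  0.2032·cos θ + -0.3325·sin θ = -0.1863
  γ=atan2(-0.3325,0.2032)=-1.0222;  ψ=arccos(-0.4780)=2.0692;  θ3=γ+ψ≈1.0470

θ₁ = 0.3497, θ₂ = 1.2220, θ₃ = 1.0470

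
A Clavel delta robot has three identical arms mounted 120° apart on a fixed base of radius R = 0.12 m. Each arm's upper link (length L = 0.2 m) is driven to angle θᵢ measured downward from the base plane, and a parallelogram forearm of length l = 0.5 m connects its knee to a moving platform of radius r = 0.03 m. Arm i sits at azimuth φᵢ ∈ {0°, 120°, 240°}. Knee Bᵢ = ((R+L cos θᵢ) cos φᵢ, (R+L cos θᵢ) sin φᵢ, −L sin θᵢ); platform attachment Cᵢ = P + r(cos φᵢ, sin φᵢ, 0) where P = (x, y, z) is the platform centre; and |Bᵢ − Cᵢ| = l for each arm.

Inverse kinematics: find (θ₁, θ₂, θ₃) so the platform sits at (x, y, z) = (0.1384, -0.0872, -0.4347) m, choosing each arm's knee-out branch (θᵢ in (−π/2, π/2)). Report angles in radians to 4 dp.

φ1=0.0° → target in arm frame (0.1384, -0.0872)
  A cos θ + B sin θ = C:  -0.0484·cos θ + -0.4347·sin θ = 0.0277
  θ1 = atan2(B,A) + arccos(C/0.4374) = -0.1743
arm 2 (φ=120.0°): x'=-0.1447, y'=-0.0763
  A=0.2347, B=-0.4347, C=(l²−L²−A²−y'²−z²)/(2L)=-0.0997
  √(A²+B²)=0.4940;  θ2 = -1.0757+1.7740 ≈ 0.6983
rotate P by −φ3: (0.0063, 0.1635, -0.4347)
  e−x'=0.0837;  (l²−L²−(e−x')²−y'²−z²)/2L = -0.0317
  γ=atan2(-0.4347,0.0837)=-1.3806;  ψ=arccos(-0.0716)=1.6425;  θ3=γ+ψ≈0.2619

θ₁ = -0.1743, θ₂ = 0.6983, θ₃ = 0.2619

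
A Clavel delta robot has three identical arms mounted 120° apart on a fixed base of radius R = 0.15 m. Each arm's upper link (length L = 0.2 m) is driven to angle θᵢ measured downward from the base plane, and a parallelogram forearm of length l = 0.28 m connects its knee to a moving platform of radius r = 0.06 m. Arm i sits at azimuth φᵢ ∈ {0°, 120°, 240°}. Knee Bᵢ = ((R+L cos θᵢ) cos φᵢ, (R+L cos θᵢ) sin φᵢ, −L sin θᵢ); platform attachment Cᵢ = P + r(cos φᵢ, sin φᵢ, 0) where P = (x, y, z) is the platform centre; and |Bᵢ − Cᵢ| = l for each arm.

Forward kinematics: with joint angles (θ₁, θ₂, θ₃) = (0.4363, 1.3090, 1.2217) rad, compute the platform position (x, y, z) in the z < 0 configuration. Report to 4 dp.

(0.1319, -0.0166, -0.3268)

arm 1 at φ=0.0°: e+L cos θ1 = 0.2713;  S1 = (0.2713, 0.0000, -0.0845)
S2 = (0.1418·cos120.0°, 0.1418·sin120.0°, -0.1932) = (-0.0709, 0.1228, -0.1932)
S3 = (0.1584·cos240.0°, 0.1584·sin240.0°, -0.1879) = (-0.0792, -0.1372, -0.1879)
|S₂|²−|S₁|² = -0.0233;  |S₃|²−|S₁|² = -0.0203
plane₁₂: -0.6843x+0.2455y+-0.2173z = -0.0233
Cramer: x(z) = 0.0316-0.3068z;  y(z) = -0.0068+0.0300z
into |P−S₁|² = l²: 1.0950z² + 0.3157z + -0.0138 = 0;  Δ = 0.1600;  z = -0.3268 or 0.0385 → z<0 root = -0.3268
x = 0.1319, y = -0.0166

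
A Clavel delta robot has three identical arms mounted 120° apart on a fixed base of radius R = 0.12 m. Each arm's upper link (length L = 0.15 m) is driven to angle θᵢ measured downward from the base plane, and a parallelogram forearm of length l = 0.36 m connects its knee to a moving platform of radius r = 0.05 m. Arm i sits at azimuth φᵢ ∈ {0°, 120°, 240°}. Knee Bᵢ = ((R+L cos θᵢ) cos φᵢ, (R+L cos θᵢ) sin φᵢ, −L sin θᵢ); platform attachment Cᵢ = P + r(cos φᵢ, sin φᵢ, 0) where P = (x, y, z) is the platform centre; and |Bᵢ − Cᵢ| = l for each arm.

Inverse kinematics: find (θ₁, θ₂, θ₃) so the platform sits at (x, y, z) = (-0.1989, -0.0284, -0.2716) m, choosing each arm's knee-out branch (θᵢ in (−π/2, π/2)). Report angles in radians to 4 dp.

θ₁ = 1.1347, θ₂ = 0.0000, θ₃ = -0.2619

arm 1 (φ=0.0°): x'=-0.1989, y'=-0.0284
  A cos θ + B sin θ = C:  0.2689·cos θ + -0.2716·sin θ = -0.1326
  γ=atan2(-0.2716,0.2689)=-0.7904;  ψ=arccos(-0.3469)=1.9251;  θ1=γ+ψ≈1.1347
rotate P by −φ2: (0.0749, 0.1865, -0.2716)
  A cos θ + B sin θ = C:  -0.0049·cos θ + -0.2716·sin θ = -0.0048
  √(A²+B²)=0.2716;  θ2 = -1.5887+1.5886 ≈ 0.0000
φ3=240.0° → target in arm frame (0.1240, -0.1581)
  A cos θ + B sin θ = C:  -0.0540·cos θ + -0.2716·sin θ = 0.0181
  θ3 = atan2(B,A) + arccos(C/0.2769) = -0.2619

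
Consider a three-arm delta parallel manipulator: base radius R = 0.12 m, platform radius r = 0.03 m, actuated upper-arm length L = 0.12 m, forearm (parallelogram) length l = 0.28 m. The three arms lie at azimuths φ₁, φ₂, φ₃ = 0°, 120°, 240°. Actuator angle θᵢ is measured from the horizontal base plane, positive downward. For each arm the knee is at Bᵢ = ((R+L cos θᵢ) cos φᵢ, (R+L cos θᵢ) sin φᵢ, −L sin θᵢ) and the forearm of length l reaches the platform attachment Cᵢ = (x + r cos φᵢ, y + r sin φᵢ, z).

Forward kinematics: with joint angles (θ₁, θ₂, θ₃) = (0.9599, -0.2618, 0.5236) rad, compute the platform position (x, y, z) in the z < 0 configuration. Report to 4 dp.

(-0.0850, 0.0601, -0.2221)

φ1=0.0°: virtual centre (0.1588, 0.0000, -0.0983), radius l
centre 2 = (0.2059·cos120.0°, 0.2059·sin120.0°, 0.0311) = (-0.1030, 0.1783, 0.0311)
arm 3 at φ=240.0°: e+L cos θ3 = 0.1939;  centre 3 = (-0.0970, -0.1679, -0.0600)
subtract pairs → two planes through P
[-0.5236 0.3566 0.2587]·P = 0.0085;  [-0.5116 -0.3359 0.0766]·P = 0.0063
det = 0.3583;  x = -0.0142+0.3187z,  y = 0.0029+-0.2575z
quadratic in z: (1.1679)z²+(0.0848)z+(-0.0388)=0, √Δ=0.4340 → z ∈ {-0.2221, 0.1495}; z = -0.2221 (taking z<0)
x = -0.0850, y = 0.0601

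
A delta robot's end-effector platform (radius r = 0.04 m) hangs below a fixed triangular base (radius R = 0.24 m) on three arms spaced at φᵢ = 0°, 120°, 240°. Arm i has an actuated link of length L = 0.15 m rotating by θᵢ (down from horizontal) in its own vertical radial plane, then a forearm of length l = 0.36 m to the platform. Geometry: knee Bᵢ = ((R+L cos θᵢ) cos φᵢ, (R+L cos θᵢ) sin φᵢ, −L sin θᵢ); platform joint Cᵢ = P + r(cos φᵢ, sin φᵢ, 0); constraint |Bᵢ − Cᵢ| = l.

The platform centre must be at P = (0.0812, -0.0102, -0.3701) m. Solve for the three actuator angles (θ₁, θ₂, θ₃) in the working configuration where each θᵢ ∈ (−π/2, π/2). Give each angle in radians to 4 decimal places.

θ₁ = 0.6984, θ₂ = 1.3962, θ₃ = 1.3093

rotate P by −φ1: (0.0812, -0.0102, -0.3701)
  A=0.1188, B=-0.3701, C=(l²−L²−A²−y'²−z²)/(2L)=-0.1470
  θ1 = atan2(B,A) + arccos(C/0.3887) = 0.6984
rotate P by −φ2: (-0.0494, -0.0652, -0.3701)
  A=0.2494, B=-0.3701, C=(l²−L²−A²−y'²−z²)/(2L)=-0.3211
  γ=atan2(-0.3701,0.2494)=-0.9778;  ψ=arccos(-0.7196)=2.3740;  θ2=γ+ψ≈1.3962
arm 3 (φ=240.0°): x'=-0.0318, y'=0.0754
  A cos θ + B sin θ = C:  0.2318·cos θ + -0.3701·sin θ = -0.2976
  γ=atan2(-0.3701,0.2318)=-1.0113;  ψ=arccos(-0.6815)=2.3206;  θ3=γ+ψ≈1.3093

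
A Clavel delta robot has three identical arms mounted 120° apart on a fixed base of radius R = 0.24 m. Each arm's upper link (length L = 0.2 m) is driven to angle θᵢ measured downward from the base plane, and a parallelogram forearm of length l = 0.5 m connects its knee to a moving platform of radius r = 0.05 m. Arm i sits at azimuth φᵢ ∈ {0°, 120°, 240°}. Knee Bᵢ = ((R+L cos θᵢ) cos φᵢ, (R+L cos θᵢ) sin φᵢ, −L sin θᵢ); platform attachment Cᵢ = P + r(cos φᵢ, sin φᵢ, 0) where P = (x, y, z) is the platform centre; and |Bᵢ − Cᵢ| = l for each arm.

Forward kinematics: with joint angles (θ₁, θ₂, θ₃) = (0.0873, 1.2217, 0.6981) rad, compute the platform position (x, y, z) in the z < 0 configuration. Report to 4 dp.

arm 1 at φ=0.0°: ρ1 = 0.3892;  centre 1 = (0.3892, 0.0000, -0.0174)
φ2=120.0°: virtual centre (-0.1292, 0.2238, -0.1879), radius l
arm 3 at φ=240.0°: ρ3 = 0.3432;  centre 3 = (-0.1716, -0.2972, -0.1286)
|centre ₂|²−|centre ₁|² = -0.0497;  |centre ₃|²−|centre ₁|² = -0.0175
plane₁₂: -1.0369x+0.4476y+-0.3410z = -0.0497
det = 1.1184;  x = 0.0334+-0.2702z,  y = -0.0336+0.1360z
sphere 1 gives Az²+Bz+C=0 with A=1.0915, B=0.2180, C=-0.1220;  B²−4AC=0.5800;  roots -0.4487, 0.2490;  negative root z = -0.4487
x = 0.1547, y = -0.0947

(0.1547, -0.0947, -0.4487)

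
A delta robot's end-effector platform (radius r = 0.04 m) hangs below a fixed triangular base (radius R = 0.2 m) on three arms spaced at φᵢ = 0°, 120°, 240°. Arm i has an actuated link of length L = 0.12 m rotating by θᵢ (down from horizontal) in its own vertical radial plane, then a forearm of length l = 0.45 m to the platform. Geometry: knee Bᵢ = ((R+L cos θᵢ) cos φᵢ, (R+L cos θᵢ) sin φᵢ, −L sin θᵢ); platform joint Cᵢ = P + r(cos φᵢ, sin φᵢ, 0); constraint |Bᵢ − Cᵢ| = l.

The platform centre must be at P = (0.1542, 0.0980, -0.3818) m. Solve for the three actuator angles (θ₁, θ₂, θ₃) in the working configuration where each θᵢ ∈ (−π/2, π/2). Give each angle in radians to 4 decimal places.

θ₁ = -0.3496, θ₂ = 0.5235, θ₃ = 1.3087

arm 1 (φ=0.0°): x'=0.1542, y'=0.0980
  A cos θ + B sin θ = C:  0.0058·cos θ + -0.3818·sin θ = 0.1362
  γ=atan2(-0.3818,0.0058)=-1.5556;  ψ=arccos(0.3567)=1.2060;  θ1=γ+ψ≈-0.3496
φ2=120.0° → target in arm frame (0.0078, -0.1825)
  e−x'=0.1522;  (l²−L²−(e−x')²−y'²−z²)/2L = -0.0590
  θ2 = atan2(B,A) + arccos(C/0.4110) = 0.5235
rotate P by −φ3: (-0.1620, 0.0845, -0.3818)
  A=0.3220, B=-0.3818, C=(l²−L²−A²−y'²−z²)/(2L)=-0.2853
  θ3 = atan2(B,A) + arccos(C/0.4994) = 1.3087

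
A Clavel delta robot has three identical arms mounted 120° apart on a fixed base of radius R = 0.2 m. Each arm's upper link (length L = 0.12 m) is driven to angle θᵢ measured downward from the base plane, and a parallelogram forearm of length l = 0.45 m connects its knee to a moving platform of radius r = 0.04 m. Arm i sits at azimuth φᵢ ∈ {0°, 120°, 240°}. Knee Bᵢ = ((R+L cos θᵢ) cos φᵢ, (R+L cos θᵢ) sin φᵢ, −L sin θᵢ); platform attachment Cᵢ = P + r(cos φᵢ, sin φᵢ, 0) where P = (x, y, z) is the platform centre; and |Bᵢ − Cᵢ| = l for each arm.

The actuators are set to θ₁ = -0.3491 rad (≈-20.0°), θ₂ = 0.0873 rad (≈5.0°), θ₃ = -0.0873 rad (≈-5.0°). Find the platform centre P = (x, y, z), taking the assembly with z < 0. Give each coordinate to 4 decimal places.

(0.0310, -0.0146, -0.3382)

centre 1 = (0.2728·cos0.0°, 0.2728·sin0.0°, 0.0410) = (0.2728, 0.0000, 0.0410)
centre 2 = (0.2795·cos120.0°, 0.2795·sin120.0°, -0.0105) = (-0.1398, 0.2421, -0.0105)
φ3=240.0°: virtual centre (-0.1398, -0.2421, 0.0105), radius l
eliminate P² terms by subtracting sphere 1 from 2 and 3
linear system: -0.8251x+0.4842y = 0.0022−-0.1030z; -0.8251x+-0.4842y = 0.0022−-0.0612z
det = 0.7990;  x = -0.0026+-0.0995z,  y = 0.0000+0.0432z
into |P−centre ₁|² = l²: 1.0118z² + -0.0273z + -0.1250 = 0;  Δ = 0.5065;  z = -0.3382 or 0.3652 → z<0 root = -0.3382
x = 0.0310, y = -0.0146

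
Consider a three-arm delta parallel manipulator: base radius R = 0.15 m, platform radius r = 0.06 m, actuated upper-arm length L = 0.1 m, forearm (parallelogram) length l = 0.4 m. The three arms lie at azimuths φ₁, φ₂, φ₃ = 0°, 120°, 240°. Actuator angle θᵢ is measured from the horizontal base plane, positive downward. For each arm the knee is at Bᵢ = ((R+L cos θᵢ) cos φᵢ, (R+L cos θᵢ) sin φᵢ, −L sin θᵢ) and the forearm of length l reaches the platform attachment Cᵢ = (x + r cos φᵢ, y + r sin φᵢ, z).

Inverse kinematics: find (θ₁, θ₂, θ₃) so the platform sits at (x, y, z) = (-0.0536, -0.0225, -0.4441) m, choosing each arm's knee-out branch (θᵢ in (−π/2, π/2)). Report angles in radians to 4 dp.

θ₁ = 1.1343, θ₂ = 0.8723, θ₃ = 0.6978

rotate P by −φ1: (-0.0536, -0.0225, -0.4441)
  A=0.1436, B=-0.4441, C=(l²−L²−A²−y'²−z²)/(2L)=-0.3418
  θ1 = atan2(B,A) + arccos(C/0.4667) = 1.1343
arm 2 (φ=120.0°): x'=0.0073, y'=0.0577
  e−x'=0.0827;  (l²−L²−(e−x')²−y'²−z²)/2L = -0.2869
  θ2 = atan2(B,A) + arccos(C/0.4517) = 0.8723
arm 3 (φ=240.0°): x'=0.0463, y'=-0.0352
  A cos θ + B sin θ = C:  0.0437·cos θ + -0.4441·sin θ = -0.2519
  γ=atan2(-0.4441,0.0437)=-1.4727;  ψ=arccos(-0.5644)=2.1705;  θ3=γ+ψ≈0.6978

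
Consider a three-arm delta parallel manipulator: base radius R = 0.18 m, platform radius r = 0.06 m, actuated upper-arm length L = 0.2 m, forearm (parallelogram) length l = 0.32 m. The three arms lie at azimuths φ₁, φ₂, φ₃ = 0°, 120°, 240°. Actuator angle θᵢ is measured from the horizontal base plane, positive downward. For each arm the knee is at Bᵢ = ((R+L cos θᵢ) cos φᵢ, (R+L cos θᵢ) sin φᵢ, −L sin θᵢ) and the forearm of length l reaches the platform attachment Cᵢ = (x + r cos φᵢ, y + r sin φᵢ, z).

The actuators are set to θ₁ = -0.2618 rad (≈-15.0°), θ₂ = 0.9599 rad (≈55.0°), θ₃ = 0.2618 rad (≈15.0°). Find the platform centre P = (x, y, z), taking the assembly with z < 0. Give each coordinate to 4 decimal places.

φ1=0.0°: virtual centre (0.3132, 0.0000, 0.0518), radius l
φ2=120.0°: virtual centre (-0.1174, 0.2033, -0.1638), radius l
φ3=240.0°: virtual centre (-0.1566, -0.2712, -0.0518), radius l
|centre ₂|²−|centre ₁|² = -0.0188;  |centre ₃|²−|centre ₁|² = 0.0000
linear system: -0.8611x+0.4065y = -0.0188−-0.4312z; -0.9396x+-0.5425y = 0.0000−-0.2071z
det = 0.8491;  x = 0.0120+-0.3746z,  y = -0.0208+0.2671z
sphere 1 gives Az²+Bz+C=0 with A=1.2117, B=0.1110, C=-0.0086;  B²−4AC=0.0540;  roots -0.1416, 0.0501;  negative root z = -0.1416
x = 0.0651, y = -0.0587

(0.0651, -0.0587, -0.1416)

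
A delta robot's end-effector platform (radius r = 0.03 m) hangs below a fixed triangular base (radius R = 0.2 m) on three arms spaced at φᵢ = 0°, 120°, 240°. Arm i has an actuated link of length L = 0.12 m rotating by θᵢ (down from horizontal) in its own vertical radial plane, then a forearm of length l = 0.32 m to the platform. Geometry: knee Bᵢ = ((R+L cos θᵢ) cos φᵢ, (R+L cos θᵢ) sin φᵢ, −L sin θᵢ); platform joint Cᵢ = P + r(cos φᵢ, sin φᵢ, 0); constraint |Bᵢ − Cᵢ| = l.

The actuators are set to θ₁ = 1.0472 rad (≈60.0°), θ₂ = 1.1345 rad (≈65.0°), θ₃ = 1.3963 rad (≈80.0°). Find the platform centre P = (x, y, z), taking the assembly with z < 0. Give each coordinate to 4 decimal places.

(0.0233, 0.0244, -0.3470)

S1 = (0.2300·cos0.0°, 0.2300·sin0.0°, -0.1039) = (0.2300, 0.0000, -0.1039)
φ2=120.0°: virtual centre (-0.1104, 0.1911, -0.1088), radius l
arm 3 at φ=240.0°: ρ3 = 0.1908;  S3 = (-0.0954, -0.1653, -0.1182)
subtract pairs → two planes through P
[-0.6807 0.3823 -0.0097]·P = -0.0032;  [-0.6508 -0.3305 -0.0285]·P = -0.0133
Cramer: x(z) = 0.0129-0.0297z;  y(z) = 0.0148-0.0277z
into |P−S₁|² = l²: 1.0017z² + 0.2199z + -0.0443 = 0;  Δ = 0.2257;  z = -0.3470 or 0.1274 → z<0 root = -0.3470
x = 0.0233, y = 0.0244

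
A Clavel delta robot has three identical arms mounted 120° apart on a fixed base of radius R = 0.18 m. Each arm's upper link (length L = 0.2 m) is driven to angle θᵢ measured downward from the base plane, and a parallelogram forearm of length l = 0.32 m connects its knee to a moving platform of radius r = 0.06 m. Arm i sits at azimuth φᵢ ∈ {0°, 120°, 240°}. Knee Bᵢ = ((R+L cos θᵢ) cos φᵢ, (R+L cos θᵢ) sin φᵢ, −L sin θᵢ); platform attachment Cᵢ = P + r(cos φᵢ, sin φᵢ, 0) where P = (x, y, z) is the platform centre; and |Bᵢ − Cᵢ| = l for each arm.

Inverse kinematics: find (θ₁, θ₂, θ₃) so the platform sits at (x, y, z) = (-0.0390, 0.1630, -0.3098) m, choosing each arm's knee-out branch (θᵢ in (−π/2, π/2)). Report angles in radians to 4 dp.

θ₁ = 1.1344, θ₂ = 0.1743, θ₃ = 1.3964

arm 1 (φ=0.0°): x'=-0.0390, y'=0.1630
  e−x'=0.1590;  (l²−L²−(e−x')²−y'²−z²)/2L = -0.2136
  γ=atan2(-0.3098,0.1590)=-1.0966;  ψ=arccos(-0.6133)=2.2310;  θ1=γ+ψ≈1.1344
arm 2 (φ=120.0°): x'=0.1607, y'=-0.0477
  A cos θ + B sin θ = C:  -0.0407·cos θ + -0.3098·sin θ = -0.0938
  θ2 = atan2(B,A) + arccos(C/0.3125) = 0.1743
arm 3 (φ=240.0°): x'=-0.1217, y'=-0.1153
  e−x'=0.2417;  (l²−L²−(e−x')²−y'²−z²)/2L = -0.2632
  γ=atan2(-0.3098,0.2417)=-0.9083;  ψ=arccos(-0.6698)=2.3047;  θ3=γ+ψ≈1.3964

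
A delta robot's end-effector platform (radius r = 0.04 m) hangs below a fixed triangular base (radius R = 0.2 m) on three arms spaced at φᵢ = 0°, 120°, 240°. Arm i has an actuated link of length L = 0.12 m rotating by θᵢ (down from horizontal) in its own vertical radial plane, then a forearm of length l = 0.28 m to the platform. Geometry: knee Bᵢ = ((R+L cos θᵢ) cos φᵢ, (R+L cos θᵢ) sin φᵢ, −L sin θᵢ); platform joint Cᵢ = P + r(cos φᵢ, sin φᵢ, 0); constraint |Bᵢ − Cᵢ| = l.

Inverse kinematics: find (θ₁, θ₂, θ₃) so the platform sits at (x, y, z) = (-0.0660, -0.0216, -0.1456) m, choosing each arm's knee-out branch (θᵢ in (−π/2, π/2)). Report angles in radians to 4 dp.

θ₁ = 1.1344, θ₂ = 0.4358, θ₃ = -0.0869

φ1=0.0° → target in arm frame (-0.0660, -0.0216)
  A=0.2260, B=-0.1456, C=(l²−L²−A²−y'²−z²)/(2L)=-0.0364
  θ1 = atan2(B,A) + arccos(C/0.2688) = 1.1344
rotate P by −φ2: (0.0143, 0.0680, -0.1456)
  e−x'=0.1457;  (l²−L²−(e−x')²−y'²−z²)/2L = 0.0706
  γ=atan2(-0.1456,0.1457)=-0.7850;  ψ=arccos(0.3429)=1.2208;  θ2=γ+ψ≈0.4358
rotate P by −φ3: (0.0517, -0.0464, -0.1456)
  A cos θ + B sin θ = C:  0.1083·cos θ + -0.1456·sin θ = 0.1205
  γ=atan2(-0.1456,0.1083)=-0.9313;  ψ=arccos(0.6642)=0.8444;  θ3=γ+ψ≈-0.0869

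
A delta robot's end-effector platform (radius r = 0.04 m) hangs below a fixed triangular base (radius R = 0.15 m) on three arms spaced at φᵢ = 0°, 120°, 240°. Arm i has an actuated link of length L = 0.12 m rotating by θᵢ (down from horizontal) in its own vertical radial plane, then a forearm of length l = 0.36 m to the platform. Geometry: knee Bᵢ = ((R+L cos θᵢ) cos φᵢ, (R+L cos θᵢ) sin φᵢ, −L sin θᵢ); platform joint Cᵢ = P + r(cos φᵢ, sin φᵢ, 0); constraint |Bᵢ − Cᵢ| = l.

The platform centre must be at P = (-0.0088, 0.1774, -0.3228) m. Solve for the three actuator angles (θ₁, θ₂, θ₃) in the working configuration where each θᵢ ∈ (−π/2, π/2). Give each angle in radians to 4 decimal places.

φ1=0.0° → target in arm frame (-0.0088, 0.1774)
  A=0.1188, B=-0.3228, C=(l²−L²−A²−y'²−z²)/(2L)=-0.1441
  θ1 = atan2(B,A) + arccos(C/0.3440) = 0.7849
rotate P by −φ2: (0.1580, -0.0811, -0.3228)
  A=-0.0480, B=-0.3228, C=(l²−L²−A²−y'²−z²)/(2L)=0.0088
  γ=atan2(-0.3228,-0.0480)=-1.7185;  ψ=arccos(0.0271)=1.5437;  θ2=γ+ψ≈-0.1748
arm 3 (φ=240.0°): x'=-0.1492, y'=-0.0963
  A=0.2592, B=-0.3228, C=(l²−L²−A²−y'²−z²)/(2L)=-0.2728
  θ3 = atan2(B,A) + arccos(C/0.4140) = 1.3961

θ₁ = 0.7849, θ₂ = -0.1748, θ₃ = 1.3961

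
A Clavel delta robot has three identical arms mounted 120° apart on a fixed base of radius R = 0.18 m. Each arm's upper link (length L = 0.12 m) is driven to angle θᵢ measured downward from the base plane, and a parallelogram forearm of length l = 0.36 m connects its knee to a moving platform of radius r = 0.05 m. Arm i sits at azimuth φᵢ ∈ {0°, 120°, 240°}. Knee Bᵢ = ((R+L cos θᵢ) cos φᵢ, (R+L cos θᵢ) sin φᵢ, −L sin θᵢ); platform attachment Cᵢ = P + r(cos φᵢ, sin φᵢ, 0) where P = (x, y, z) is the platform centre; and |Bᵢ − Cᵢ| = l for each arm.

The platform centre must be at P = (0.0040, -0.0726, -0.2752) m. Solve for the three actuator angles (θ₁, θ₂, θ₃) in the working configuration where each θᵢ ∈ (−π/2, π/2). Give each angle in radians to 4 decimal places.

rotate P by −φ1: (0.0040, -0.0726, -0.2752)
  A=0.1260, B=-0.2752, C=(l²−L²−A²−y'²−z²)/(2L)=0.0763
  θ1 = atan2(B,A) + arccos(C/0.3027) = 0.1744
φ2=120.0° → target in arm frame (-0.0649, 0.0328)
  e−x'=0.1949;  (l²−L²−(e−x')²−y'²−z²)/2L = 0.0017
  θ2 = atan2(B,A) + arccos(C/0.3372) = 0.6111
rotate P by −φ3: (0.0609, 0.0398, -0.2752)
  e−x'=0.0691;  (l²−L²−(e−x')²−y'²−z²)/2L = 0.1379
  θ3 = atan2(B,A) + arccos(C/0.2837) = -0.2616

θ₁ = 0.1744, θ₂ = 0.6111, θ₃ = -0.2616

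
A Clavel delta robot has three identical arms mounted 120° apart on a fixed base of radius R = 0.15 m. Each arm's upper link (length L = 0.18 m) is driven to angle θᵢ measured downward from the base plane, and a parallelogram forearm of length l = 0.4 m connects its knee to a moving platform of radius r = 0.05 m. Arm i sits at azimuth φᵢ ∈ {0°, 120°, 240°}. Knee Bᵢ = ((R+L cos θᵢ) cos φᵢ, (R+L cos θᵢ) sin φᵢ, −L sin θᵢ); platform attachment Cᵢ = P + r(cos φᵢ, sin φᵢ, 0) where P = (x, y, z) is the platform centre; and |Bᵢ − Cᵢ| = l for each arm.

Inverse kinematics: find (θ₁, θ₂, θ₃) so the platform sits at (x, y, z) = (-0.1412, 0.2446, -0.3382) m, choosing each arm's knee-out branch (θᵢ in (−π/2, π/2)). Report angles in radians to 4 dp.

rotate P by −φ1: (-0.1412, 0.2446, -0.3382)
  e−x'=0.2412;  (l²−L²−(e−x')²−y'²−z²)/2L = -0.2911
  γ=atan2(-0.3382,0.2412)=-0.9513;  ψ=arccos(-0.7007)=2.3472;  θ1=γ+ψ≈1.3959
φ2=120.0° → target in arm frame (0.2824, 0.0000)
  A=-0.1824, B=-0.3382, C=(l²−L²−A²−y'²−z²)/(2L)=-0.0557
  √(A²+B²)=0.3843;  θ2 = -2.0655+1.7163 ≈ -0.3492
φ3=240.0° → target in arm frame (-0.1412, -0.2446)
  A cos θ + B sin θ = C:  0.2412·cos θ + -0.3382·sin θ = -0.2911
  θ3 = atan2(B,A) + arccos(C/0.4154) = 1.3960

θ₁ = 1.3959, θ₂ = -0.3492, θ₃ = 1.3960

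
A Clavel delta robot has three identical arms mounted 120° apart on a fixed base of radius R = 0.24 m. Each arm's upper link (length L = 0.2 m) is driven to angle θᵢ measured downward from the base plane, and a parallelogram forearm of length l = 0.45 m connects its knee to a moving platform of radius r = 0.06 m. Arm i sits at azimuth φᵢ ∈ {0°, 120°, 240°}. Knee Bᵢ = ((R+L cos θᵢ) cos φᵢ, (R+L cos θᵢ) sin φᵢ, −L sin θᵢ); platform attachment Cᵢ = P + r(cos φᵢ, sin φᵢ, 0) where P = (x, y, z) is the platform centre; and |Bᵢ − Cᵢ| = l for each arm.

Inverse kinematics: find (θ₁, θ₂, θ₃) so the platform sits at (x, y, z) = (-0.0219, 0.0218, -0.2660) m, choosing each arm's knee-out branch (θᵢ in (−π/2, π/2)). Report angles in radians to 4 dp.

arm 1 (φ=0.0°): x'=-0.0219, y'=0.0218
  e−x'=0.2019;  (l²−L²−(e−x')²−y'²−z²)/2L = 0.1263
  γ=atan2(-0.2660,0.2019)=-0.9215;  ψ=arccos(0.3781)=1.1831;  θ1=γ+ψ≈0.2615
arm 2 (φ=120.0°): x'=0.0298, y'=0.0081
  A=0.1502, B=-0.2660, C=(l²−L²−A²−y'²−z²)/(2L)=0.1728
  √(A²+B²)=0.3055;  θ2 = -1.0568+0.9694 ≈ -0.0874
arm 3 (φ=240.0°): x'=-0.0079, y'=-0.0299
  A=0.1879, B=-0.2660, C=(l²−L²−A²−y'²−z²)/(2L)=0.1388
  γ=atan2(-0.2660,0.1879)=-0.9557;  ψ=arccos(0.4263)=1.1304;  θ3=γ+ψ≈0.1747

θ₁ = 0.2615, θ₂ = -0.0874, θ₃ = 0.1747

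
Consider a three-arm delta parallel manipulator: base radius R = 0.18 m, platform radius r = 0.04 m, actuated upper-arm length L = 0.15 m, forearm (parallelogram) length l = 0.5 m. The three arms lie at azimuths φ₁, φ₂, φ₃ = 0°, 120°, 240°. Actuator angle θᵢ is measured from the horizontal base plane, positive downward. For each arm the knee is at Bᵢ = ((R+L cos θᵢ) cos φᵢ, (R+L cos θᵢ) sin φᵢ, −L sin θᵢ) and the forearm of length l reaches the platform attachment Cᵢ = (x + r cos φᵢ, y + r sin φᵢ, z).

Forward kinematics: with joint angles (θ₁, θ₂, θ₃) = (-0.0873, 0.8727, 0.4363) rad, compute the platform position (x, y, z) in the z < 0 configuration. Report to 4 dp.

(0.1252, -0.0707, -0.4538)

centre 1 = (0.2894·cos0.0°, 0.2894·sin0.0°, 0.0131) = (0.2894, 0.0000, 0.0131)
centre 2 = (0.2364·cos120.0°, 0.2364·sin120.0°, -0.1149) = (-0.1182, 0.2047, -0.1149)
centre 3 = (0.2759·cos240.0°, 0.2759·sin240.0°, -0.0634) = (-0.1380, -0.2390, -0.0634)
|centre ₂|²−|centre ₁|² = -0.0148;  |centre ₃|²−|centre ₁|² = -0.0038
[-0.8153 0.4095 -0.2560]·P = -0.0148;  [-0.8548 -0.4780 -0.1529]·P = -0.0038
det = 0.7397;  x = 0.0117+-0.2501z,  y = -0.0130+0.1273z
into |P−centre ₁|² = l²: 1.0787z² + 0.1094z + -0.1725 = 0;  Δ = 0.7564;  z = -0.4538 or 0.3524 → z<0 root = -0.4538
x = 0.1252, y = -0.0707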